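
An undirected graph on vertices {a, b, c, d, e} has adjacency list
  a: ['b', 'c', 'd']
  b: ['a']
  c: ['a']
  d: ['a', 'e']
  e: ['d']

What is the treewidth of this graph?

1

A width-1 tree decomposition is:
Bags: B1 = {a, b}  B2 = {a, c}  B3 = {a, d}  B4 = {d, e}
Tree: B1–B2, B2–B3, B3–B4
The largest bag has 2 vertices, giving width 1; this decomposition certifies tw(G) ≤ 1. G has an edge, so its treewidth is at least 1. Combining the bounds, tw(G) = 1.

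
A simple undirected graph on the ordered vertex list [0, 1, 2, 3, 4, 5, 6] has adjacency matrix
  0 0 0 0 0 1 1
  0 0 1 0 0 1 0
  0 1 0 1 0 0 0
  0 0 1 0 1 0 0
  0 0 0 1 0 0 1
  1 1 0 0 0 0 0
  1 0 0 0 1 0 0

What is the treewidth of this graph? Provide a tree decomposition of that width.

Treewidth 2.
Bags: B1 = {2, 3, 4}  B2 = {1, 2, 4}  B3 = {1, 4, 5}  B4 = {0, 4, 5}  B5 = {0, 4, 6}
Tree: B1–B2, B2–B3, B3–B4, B4–B5

Each bag holds 3 vertices, so the decomposition has width 2, which upper-bounds the treewidth. The edges 4–3–2–1–5–0–6–4 form a cycle, so G is not a tree and its treewidth is at least 2. The upper and lower bounds meet at 2, so that is the treewidth.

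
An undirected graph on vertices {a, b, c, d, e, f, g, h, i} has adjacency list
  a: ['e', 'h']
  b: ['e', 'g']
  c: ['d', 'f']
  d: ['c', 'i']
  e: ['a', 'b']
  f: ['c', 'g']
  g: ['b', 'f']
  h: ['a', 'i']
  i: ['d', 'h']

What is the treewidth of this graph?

2

A width-2 tree decomposition is:
Bags: B1 = {c, f, g}  B2 = {b, c, g}  B3 = {b, c, e}  B4 = {a, c, e}  B5 = {a, c, h}  B6 = {c, h, i}  B7 = {c, d, i}
Tree: B1–B2, B2–B3, B3–B4, B4–B5, B5–B6, B6–B7
The largest bag has 3 vertices, giving width 2; this decomposition certifies tw(G) ≤ 2. Since c–f–g–b–e–a–h–i–d–c is a cycle in G, G is not acyclic. Forests are exactly the graphs of treewidth ≤ 1, so tw(G) ≥ 2. Hence tw(G) = 2 exactly.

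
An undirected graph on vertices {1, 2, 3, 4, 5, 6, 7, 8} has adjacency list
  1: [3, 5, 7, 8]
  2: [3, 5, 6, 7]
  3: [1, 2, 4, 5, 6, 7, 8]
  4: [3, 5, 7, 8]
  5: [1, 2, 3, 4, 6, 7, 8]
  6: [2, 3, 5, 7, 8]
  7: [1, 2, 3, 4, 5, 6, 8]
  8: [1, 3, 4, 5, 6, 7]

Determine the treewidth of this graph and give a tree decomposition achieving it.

Every bag has size at most 5, so the width is 5 − 1 = 4 and tw(G) ≤ 4. For the lower bound, the 5 vertices {1, 3, 5, 7, 8} are pairwise adjacent, and any tree decomposition puts a clique entirely inside one bag — forcing width ≥ 4. Hence tw(G) = 4 exactly.

Treewidth 4.
One optimal decomposition is:
Bags: B1 = {1, 3, 5, 7, 8}  B2 = {3, 5, 6, 7, 8}  B3 = {2, 3, 5, 6, 7}  B4 = {3, 4, 5, 7, 8}
Tree: B1–B2, B2–B3, B2–B4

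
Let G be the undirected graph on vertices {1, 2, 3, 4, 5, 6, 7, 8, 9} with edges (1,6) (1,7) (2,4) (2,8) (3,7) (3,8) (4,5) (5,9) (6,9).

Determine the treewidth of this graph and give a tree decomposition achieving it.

Treewidth 2.
One such decomposition:
Bags: B1 = {4, 5, 9}  B2 = {4, 6, 9}  B3 = {1, 4, 6}  B4 = {1, 4, 7}  B5 = {3, 4, 7}  B6 = {3, 4, 8}  B7 = {2, 4, 8}
Tree: B1–B2, B2–B3, B3–B4, B4–B5, B5–B6, B6–B7

Each bag holds 3 vertices, so the decomposition has width 2, which upper-bounds the treewidth. The edges 4–5–9–6–1–7–3–8–2–4 form a cycle, so G is not a tree and its treewidth is at least 2. Therefore the treewidth is 2.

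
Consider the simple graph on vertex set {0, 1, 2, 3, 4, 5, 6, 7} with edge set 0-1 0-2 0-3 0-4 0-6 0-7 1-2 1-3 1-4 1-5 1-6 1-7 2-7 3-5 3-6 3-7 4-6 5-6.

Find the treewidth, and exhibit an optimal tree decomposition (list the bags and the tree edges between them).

Each bag holds 4 vertices, so the decomposition has width 3, which upper-bounds the treewidth. For the lower bound, the 4 vertices {0, 1, 2, 7} are pairwise adjacent, and any tree decomposition puts a clique entirely inside one bag — forcing width ≥ 3. Therefore the treewidth is 3.

Treewidth 3.
One optimal decomposition is:
Bags: B1 = {0, 1, 3, 6}  B2 = {0, 1, 3, 7}  B3 = {0, 1, 4, 6}  B4 = {1, 3, 5, 6}  B5 = {0, 1, 2, 7}
Tree: B1–B2, B1–B3, B1–B4, B2–B5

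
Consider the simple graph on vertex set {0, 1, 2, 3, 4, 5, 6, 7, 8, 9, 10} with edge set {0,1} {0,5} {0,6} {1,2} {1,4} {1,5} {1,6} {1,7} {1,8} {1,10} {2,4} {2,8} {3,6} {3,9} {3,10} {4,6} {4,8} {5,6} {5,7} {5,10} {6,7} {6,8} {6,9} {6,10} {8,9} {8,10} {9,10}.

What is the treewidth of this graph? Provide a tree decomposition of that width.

Each bag holds 4 vertices, so the decomposition has width 3, which upper-bounds the treewidth. Conversely, {1, 2, 4, 8} is a clique of size 4, and the vertices of any clique must share a bag in every tree decomposition; so some bag has ≥ 4 vertices and tw(G) ≥ 3. The upper and lower bounds meet at 3, so that is the treewidth.

Treewidth 3.
One such decomposition:
Bags: B1 = {1, 6, 8, 10}  B2 = {1, 4, 6, 8}  B3 = {1, 5, 6, 10}  B4 = {6, 8, 9, 10}  B5 = {3, 6, 9, 10}  B6 = {1, 2, 4, 8}  B7 = {0, 1, 5, 6}  B8 = {1, 5, 6, 7}
Tree: B1–B2, B1–B3, B1–B4, B4–B5, B2–B6, B3–B7, B3–B8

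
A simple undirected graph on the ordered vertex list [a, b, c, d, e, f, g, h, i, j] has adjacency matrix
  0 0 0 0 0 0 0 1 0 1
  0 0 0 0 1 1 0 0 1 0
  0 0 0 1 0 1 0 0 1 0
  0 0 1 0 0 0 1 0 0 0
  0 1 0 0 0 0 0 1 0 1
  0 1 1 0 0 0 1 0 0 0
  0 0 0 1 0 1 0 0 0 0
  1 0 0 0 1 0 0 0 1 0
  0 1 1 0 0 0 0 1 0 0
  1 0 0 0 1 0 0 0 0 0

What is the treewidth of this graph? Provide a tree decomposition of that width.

Treewidth 2.
Bags: B1 = {d, f, g}  B2 = {c, d, f}  B3 = {b, c, f}  B4 = {b, c, i}  B5 = {b, e, i}  B6 = {e, h, i}  B7 = {e, h, j}  B8 = {a, h, j}
Tree: B1–B2, B2–B3, B3–B4, B4–B5, B5–B6, B6–B7, B7–B8

Each bag holds 3 vertices, so the decomposition has width 2, which upper-bounds the treewidth. Since g–d–c–f–g is a cycle in G, G is not acyclic. Forests are exactly the graphs of treewidth ≤ 1, so tw(G) ≥ 2. Therefore the treewidth is 2.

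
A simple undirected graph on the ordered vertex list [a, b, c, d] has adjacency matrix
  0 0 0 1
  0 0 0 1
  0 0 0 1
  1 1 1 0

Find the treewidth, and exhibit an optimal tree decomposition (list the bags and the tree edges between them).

Treewidth 1.
Bags: B1 = {b, d}  B2 = {c, d}  B3 = {a, d}
Tree: B1–B2, B1–B3

Every bag has size at most 2, so the width is 2 − 1 = 1 and tw(G) ≤ 1. Since G has at least one edge (e.g. d–b), it is not an edgeless graph, so tw(G) ≥ 1. The upper and lower bounds meet at 1, so that is the treewidth.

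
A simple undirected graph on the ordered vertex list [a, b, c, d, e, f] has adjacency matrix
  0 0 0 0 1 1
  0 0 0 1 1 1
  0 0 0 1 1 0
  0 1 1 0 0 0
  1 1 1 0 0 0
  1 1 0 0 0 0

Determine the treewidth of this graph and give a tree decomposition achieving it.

Every bag has size at most 3, so the width is 3 − 1 = 2 and tw(G) ≤ 2. Since f–a–e–b–f is a cycle in G, G is not acyclic. Forests are exactly the graphs of treewidth ≤ 1, so tw(G) ≥ 2. Hence tw(G) = 2 exactly.

Treewidth 2.
Bags: B1 = {a, b, f}  B2 = {a, b, e}  B3 = {b, d, e}  B4 = {c, d, e}
Tree: B1–B2, B2–B3, B3–B4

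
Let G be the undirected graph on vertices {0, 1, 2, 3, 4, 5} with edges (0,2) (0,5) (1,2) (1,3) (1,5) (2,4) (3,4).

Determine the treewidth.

A width-2 tree decomposition is:
Bags: B1 = {1, 3, 4}  B2 = {1, 2, 4}  B3 = {1, 2, 5}  B4 = {0, 2, 5}
Tree: B1–B2, B2–B3, B3–B4
Every bag has size at most 3, so the width is 3 − 1 = 2 and tw(G) ≤ 2. Since 3–4–2–1–3 is a cycle in G, G is not acyclic. Forests are exactly the graphs of treewidth ≤ 1, so tw(G) ≥ 2. The upper and lower bounds meet at 2, so that is the treewidth.

2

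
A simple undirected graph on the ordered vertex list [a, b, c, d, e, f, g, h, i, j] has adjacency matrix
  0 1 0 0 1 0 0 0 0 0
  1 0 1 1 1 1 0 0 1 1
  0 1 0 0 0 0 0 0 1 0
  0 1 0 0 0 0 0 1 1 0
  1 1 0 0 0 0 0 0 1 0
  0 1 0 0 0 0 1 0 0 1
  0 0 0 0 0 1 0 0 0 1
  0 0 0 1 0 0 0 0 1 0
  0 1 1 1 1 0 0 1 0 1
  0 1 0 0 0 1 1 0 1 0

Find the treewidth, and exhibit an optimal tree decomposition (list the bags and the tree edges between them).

Treewidth 2.
One such decomposition:
Bags: B1 = {b, c, i}  B2 = {b, i, j}  B3 = {b, d, i}  B4 = {d, h, i}  B5 = {b, e, i}  B6 = {b, f, j}  B7 = {f, g, j}  B8 = {a, b, e}
Tree: B1–B2, B2–B3, B3–B4, B1–B5, B2–B6, B6–B7, B5–B8

The largest bag has 3 vertices, giving width 2; this decomposition certifies tw(G) ≤ 2. Conversely, {f, g, j} is a clique of size 3, and the vertices of any clique must share a bag in every tree decomposition; so some bag has ≥ 3 vertices and tw(G) ≥ 2. Hence tw(G) = 2 exactly.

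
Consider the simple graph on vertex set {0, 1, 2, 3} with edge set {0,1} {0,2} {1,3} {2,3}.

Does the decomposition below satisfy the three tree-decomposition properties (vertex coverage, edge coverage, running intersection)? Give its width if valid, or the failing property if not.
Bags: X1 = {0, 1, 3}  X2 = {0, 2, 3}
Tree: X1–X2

Yes; width 2.

Vertex coverage: the bags together contain {0, 1, 2, 3}, the full vertex set. Edge coverage: each edge of G has both endpoints in at least one bag. Running intersection: for every vertex, the bags containing it form a connected subtree. All three properties hold, so this is a valid tree decomposition of width max|bag| − 1 = 2, and hence tw(G) ≤ 2.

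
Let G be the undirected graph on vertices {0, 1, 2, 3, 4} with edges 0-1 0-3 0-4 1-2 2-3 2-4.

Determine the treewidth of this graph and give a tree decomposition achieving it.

The largest bag has 3 vertices, giving width 2; this decomposition certifies tw(G) ≤ 2. For the lower bound, G contains the cycle 3–0–4–2–3, so G is not a forest; only forests have treewidth ≤ 1, hence tw(G) ≥ 2. Combining the bounds, tw(G) = 2.

Treewidth 2.
Bags: B1 = {0, 2, 3}  B2 = {0, 2, 4}  B3 = {0, 1, 2}
Tree: B1–B2, B2–B3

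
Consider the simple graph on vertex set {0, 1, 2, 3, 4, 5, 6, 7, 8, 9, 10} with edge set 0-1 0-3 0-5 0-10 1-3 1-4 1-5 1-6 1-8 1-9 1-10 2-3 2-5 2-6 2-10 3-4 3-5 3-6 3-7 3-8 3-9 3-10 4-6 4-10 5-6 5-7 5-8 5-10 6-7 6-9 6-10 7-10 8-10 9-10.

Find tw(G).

4

A width-4 tree decomposition is:
Bags: B1 = {2, 3, 5, 6, 10}  B2 = {1, 3, 5, 6, 10}  B3 = {1, 3, 6, 9, 10}  B4 = {0, 1, 3, 5, 10}  B5 = {1, 3, 5, 8, 10}  B6 = {1, 3, 4, 6, 10}  B7 = {3, 5, 6, 7, 10}
Tree: B1–B2, B2–B3, B2–B4, B4–B5, B3–B6, B1–B7
Every bag has size at most 5, so the width is 5 − 1 = 4 and tw(G) ≤ 4. On the other hand G contains the 5-clique {1, 3, 6, 9, 10}. A clique must lie in a single bag of any decomposition, so no decomposition can have width below 4. The upper and lower bounds meet at 4, so that is the treewidth.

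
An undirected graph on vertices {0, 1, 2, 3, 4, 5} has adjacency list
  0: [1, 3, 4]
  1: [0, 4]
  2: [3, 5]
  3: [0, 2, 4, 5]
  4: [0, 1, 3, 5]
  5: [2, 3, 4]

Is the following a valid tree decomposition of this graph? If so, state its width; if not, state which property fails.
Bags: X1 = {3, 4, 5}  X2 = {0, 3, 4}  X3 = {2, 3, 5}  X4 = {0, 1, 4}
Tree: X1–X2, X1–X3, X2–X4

Every vertex of G appears in some bag (union = {0, 1, 2, 3, 4, 5}); every edge is covered by a bag; and for each vertex v the set of bags containing v is connected in the bag tree. The decomposition is therefore valid. The largest bag has 3 vertices, so the width is 2.

Yes; width 2.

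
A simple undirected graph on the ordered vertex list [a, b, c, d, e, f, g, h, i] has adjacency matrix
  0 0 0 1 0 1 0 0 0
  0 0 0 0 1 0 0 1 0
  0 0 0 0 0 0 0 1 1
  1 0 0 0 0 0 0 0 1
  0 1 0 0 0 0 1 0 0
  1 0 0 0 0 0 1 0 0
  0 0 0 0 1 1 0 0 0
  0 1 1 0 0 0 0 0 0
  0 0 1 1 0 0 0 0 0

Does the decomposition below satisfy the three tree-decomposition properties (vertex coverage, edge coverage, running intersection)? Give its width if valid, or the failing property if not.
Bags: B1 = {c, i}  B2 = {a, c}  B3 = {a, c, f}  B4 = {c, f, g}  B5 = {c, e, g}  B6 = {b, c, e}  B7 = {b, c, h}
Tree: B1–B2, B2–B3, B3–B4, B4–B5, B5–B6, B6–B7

No — vertex d appears in no bag.

A tree decomposition must satisfy three properties: every vertex lies in some bag; for every edge, both endpoints lie together in some bag; and for every vertex, the bags containing it form a connected subtree. Here vertex d appears in no bag, so the decomposition is invalid.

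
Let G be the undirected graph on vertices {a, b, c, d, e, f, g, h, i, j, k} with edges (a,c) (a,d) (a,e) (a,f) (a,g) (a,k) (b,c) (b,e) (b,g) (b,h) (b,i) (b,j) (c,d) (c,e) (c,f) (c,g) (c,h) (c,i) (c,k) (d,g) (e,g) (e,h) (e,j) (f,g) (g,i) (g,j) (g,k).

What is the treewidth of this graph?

3

A width-3 tree decomposition is:
Bags: B1 = {b, c, g, i}  B2 = {b, c, e, g}  B3 = {b, c, e, h}  B4 = {a, c, e, g}  B5 = {a, c, f, g}  B6 = {a, c, d, g}  B7 = {b, e, g, j}  B8 = {a, c, g, k}
Tree: B1–B2, B2–B3, B2–B4, B4–B5, B5–B6, B2–B7, B4–B8
Every bag has size at most 4, so the width is 4 − 1 = 3 and tw(G) ≤ 3. For the lower bound, the 4 vertices {b, e, g, j} are pairwise adjacent, and any tree decomposition puts a clique entirely inside one bag — forcing width ≥ 3. Hence tw(G) = 3 exactly.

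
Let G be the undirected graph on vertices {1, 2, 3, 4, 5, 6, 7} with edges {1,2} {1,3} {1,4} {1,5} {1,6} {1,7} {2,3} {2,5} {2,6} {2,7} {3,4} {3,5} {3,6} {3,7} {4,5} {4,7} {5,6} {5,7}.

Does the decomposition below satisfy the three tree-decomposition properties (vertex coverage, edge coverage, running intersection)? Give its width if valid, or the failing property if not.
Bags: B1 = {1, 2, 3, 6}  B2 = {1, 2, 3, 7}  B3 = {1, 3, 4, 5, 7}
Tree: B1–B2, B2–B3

No — edge (5,2) lies in no bag.

A tree decomposition must satisfy three properties: every vertex lies in some bag; for every edge, both endpoints lie together in some bag; and for every vertex, the bags containing it form a connected subtree. Here edge (5,2) lies in no bag, so the decomposition is invalid.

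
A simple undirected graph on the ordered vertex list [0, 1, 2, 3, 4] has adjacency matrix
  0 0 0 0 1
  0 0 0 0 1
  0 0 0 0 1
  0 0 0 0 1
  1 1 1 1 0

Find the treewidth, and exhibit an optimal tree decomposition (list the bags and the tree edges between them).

Treewidth 1.
One optimal decomposition is:
Bags: B1 = {1, 4}  B2 = {3, 4}  B3 = {0, 4}  B4 = {2, 4}
Tree: B1–B2, B2–B3, B1–B4

The largest bag has 2 vertices, giving width 1; this decomposition certifies tw(G) ≤ 1. Since G has at least one edge (e.g. 1–4), it is not an edgeless graph, so tw(G) ≥ 1. Combining the bounds, tw(G) = 1.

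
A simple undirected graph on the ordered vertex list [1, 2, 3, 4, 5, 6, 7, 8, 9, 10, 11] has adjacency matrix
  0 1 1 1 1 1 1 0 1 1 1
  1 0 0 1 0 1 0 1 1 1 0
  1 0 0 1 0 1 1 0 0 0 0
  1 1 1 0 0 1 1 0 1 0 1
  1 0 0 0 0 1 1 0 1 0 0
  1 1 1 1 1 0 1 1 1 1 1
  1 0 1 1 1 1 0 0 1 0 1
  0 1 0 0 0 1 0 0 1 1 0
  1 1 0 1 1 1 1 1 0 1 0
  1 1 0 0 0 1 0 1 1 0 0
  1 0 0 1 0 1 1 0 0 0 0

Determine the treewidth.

4

A width-4 tree decomposition is:
Bags: B1 = {1, 2, 4, 6, 9}  B2 = {1, 4, 6, 7, 9}  B3 = {1, 4, 6, 7, 11}  B4 = {1, 2, 6, 9, 10}  B5 = {1, 5, 6, 7, 9}  B6 = {2, 6, 8, 9, 10}  B7 = {1, 3, 4, 6, 7}
Tree: B1–B2, B2–B3, B1–B4, B2–B5, B4–B6, B2–B7
Every bag has size at most 5, so the width is 5 − 1 = 4 and tw(G) ≤ 4. On the other hand G contains the 5-clique {2, 6, 8, 9, 10}. A clique must lie in a single bag of any decomposition, so no decomposition can have width below 4. Hence tw(G) = 4 exactly.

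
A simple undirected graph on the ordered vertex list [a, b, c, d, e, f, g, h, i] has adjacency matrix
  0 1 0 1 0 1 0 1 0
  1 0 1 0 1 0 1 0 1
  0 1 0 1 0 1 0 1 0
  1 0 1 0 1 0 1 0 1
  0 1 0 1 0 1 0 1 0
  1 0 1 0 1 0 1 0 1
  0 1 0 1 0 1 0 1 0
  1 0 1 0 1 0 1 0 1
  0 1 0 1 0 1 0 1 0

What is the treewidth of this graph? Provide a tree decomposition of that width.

Treewidth 4.
One such decomposition:
Bags: B1 = {a, b, d, f, h}  B2 = {b, c, d, f, h}  B3 = {b, d, e, f, h}  B4 = {b, d, f, h, i}  B5 = {b, d, f, g, h}
Tree: B1–B2, B2–B3, B3–B4, B4–B5

Each bag holds 5 vertices, so the decomposition has width 4, which upper-bounds the treewidth. For the lower bound: the 5 vertex sets {a,b}, {c,h}, {d,e}, {f}, {i} are disjoint, each induces a connected subgraph, and every pair is joined by at least one edge of G. Contracting each set to a single vertex therefore yields K_{5} as a minor, and since treewidth is minor-monotone, tw(G) ≥ tw(K_{5}) = 4. Combining the bounds, tw(G) = 4.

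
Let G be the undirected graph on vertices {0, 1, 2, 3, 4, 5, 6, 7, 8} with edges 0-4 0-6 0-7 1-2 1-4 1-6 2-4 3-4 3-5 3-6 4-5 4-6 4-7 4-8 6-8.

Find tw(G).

2

A width-2 tree decomposition is:
Bags: B1 = {1, 4, 6}  B2 = {4, 6, 8}  B3 = {3, 4, 6}  B4 = {1, 2, 4}  B5 = {0, 4, 6}  B6 = {0, 4, 7}  B7 = {3, 4, 5}
Tree: B1–B2, B2–B3, B1–B4, B2–B5, B5–B6, B3–B7
Each bag holds 3 vertices, so the decomposition has width 2, which upper-bounds the treewidth. On the other hand G contains the 3-clique {1, 2, 4}. A clique must lie in a single bag of any decomposition, so no decomposition can have width below 2. Combining the bounds, tw(G) = 2.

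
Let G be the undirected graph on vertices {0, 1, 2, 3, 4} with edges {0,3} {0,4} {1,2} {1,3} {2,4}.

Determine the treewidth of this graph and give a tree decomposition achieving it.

Treewidth 2.
One such decomposition:
Bags: B1 = {0, 2, 4}  B2 = {0, 1, 2}  B3 = {0, 1, 3}
Tree: B1–B2, B2–B3

The largest bag has 3 vertices, giving width 2; this decomposition certifies tw(G) ≤ 2. Since 0–4–2–1–3–0 is a cycle in G, G is not acyclic. Forests are exactly the graphs of treewidth ≤ 1, so tw(G) ≥ 2. The upper and lower bounds meet at 2, so that is the treewidth.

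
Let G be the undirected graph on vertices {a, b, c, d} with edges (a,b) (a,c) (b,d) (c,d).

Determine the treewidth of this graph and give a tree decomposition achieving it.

The largest bag has 3 vertices, giving width 2; this decomposition certifies tw(G) ≤ 2. Since b–a–c–d–b is a cycle in G, G is not acyclic. Forests are exactly the graphs of treewidth ≤ 1, so tw(G) ≥ 2. Combining the bounds, tw(G) = 2.

Treewidth 2.
One such decomposition:
Bags: B1 = {a, b, c}  B2 = {b, c, d}
Tree: B1–B2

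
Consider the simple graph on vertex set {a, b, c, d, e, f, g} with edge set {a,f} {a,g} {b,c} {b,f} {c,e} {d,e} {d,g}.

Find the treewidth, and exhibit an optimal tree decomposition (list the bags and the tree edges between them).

Every bag has size at most 3, so the width is 3 − 1 = 2 and tw(G) ≤ 2. For the lower bound, G contains the cycle a–f–b–c–e–d–g–a, so G is not a forest; only forests have treewidth ≤ 1, hence tw(G) ≥ 2. Hence tw(G) = 2 exactly.

Treewidth 2.
One optimal decomposition is:
Bags: B1 = {a, b, f}  B2 = {a, b, c}  B3 = {a, c, e}  B4 = {a, d, e}  B5 = {a, d, g}
Tree: B1–B2, B2–B3, B3–B4, B4–B5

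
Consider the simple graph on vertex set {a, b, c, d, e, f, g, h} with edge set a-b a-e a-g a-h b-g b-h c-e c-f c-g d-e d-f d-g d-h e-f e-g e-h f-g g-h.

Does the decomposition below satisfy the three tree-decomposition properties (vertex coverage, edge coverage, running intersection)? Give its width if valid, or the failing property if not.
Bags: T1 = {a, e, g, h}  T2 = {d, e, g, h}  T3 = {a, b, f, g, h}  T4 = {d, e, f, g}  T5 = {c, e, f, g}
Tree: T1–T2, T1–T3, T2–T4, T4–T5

A tree decomposition must satisfy three properties: every vertex lies in some bag; for every edge, both endpoints lie together in some bag; and for every vertex, the bags containing it form a connected subtree. Here bags containing vertex f are not connected in the tree, so the decomposition is invalid.

No — bags containing vertex f are not connected in the tree.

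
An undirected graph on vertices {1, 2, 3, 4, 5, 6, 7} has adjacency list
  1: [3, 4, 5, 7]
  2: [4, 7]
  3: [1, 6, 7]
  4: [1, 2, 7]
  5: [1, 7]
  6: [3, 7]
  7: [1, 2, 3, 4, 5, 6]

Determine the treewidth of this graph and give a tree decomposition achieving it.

The largest bag has 3 vertices, giving width 2; this decomposition certifies tw(G) ≤ 2. On the other hand G contains the 3-clique {1, 3, 7}. A clique must lie in a single bag of any decomposition, so no decomposition can have width below 2. Hence tw(G) = 2 exactly.

Treewidth 2.
One such decomposition:
Bags: B1 = {1, 4, 7}  B2 = {1, 3, 7}  B3 = {1, 5, 7}  B4 = {3, 6, 7}  B5 = {2, 4, 7}
Tree: B1–B2, B1–B3, B2–B4, B1–B5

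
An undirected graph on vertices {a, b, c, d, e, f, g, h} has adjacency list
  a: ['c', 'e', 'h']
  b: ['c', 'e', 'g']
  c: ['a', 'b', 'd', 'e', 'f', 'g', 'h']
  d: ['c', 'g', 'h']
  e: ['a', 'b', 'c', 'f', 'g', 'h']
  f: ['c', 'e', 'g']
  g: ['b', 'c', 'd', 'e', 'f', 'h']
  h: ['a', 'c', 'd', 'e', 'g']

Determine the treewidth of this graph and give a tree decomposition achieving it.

Treewidth 3.
One optimal decomposition is:
Bags: B1 = {a, c, e, h}  B2 = {c, e, g, h}  B3 = {c, d, g, h}  B4 = {b, c, e, g}  B5 = {c, e, f, g}
Tree: B1–B2, B2–B3, B2–B4, B2–B5

The largest bag has 4 vertices, giving width 3; this decomposition certifies tw(G) ≤ 3. Conversely, {c, d, g, h} is a clique of size 4, and the vertices of any clique must share a bag in every tree decomposition; so some bag has ≥ 4 vertices and tw(G) ≥ 3. The upper and lower bounds meet at 3, so that is the treewidth.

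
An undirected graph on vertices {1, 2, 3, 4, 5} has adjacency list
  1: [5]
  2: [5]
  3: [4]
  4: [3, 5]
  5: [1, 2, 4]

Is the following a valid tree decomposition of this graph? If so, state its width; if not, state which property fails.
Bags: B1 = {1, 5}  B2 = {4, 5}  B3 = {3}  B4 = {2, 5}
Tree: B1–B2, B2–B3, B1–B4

A tree decomposition must satisfy three properties: every vertex lies in some bag; for every edge, both endpoints lie together in some bag; and for every vertex, the bags containing it form a connected subtree. Here edge (4,3) lies in no bag, so the decomposition is invalid.

No — edge (4,3) lies in no bag.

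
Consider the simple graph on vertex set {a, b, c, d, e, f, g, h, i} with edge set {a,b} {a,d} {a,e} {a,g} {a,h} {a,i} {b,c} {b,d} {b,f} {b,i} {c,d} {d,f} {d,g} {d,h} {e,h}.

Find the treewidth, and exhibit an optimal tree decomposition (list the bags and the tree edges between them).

Every bag has size at most 3, so the width is 3 − 1 = 2 and tw(G) ≤ 2. For the lower bound, the 3 vertices {a, d, g} are pairwise adjacent, and any tree decomposition puts a clique entirely inside one bag — forcing width ≥ 2. Hence tw(G) = 2 exactly.

Treewidth 2.
One optimal decomposition is:
Bags: B1 = {a, b, d}  B2 = {a, d, h}  B3 = {b, d, f}  B4 = {a, d, g}  B5 = {a, e, h}  B6 = {a, b, i}  B7 = {b, c, d}
Tree: B1–B2, B1–B3, B1–B4, B2–B5, B1–B6, B3–B7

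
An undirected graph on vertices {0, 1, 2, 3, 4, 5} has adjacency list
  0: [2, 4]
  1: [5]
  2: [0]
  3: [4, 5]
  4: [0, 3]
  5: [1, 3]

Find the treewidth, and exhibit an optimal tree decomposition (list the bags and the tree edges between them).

The largest bag has 2 vertices, giving width 1; this decomposition certifies tw(G) ≤ 1. Any graph with an edge has treewidth ≥ 1, and G has the edge 1–5. The upper and lower bounds meet at 1, so that is the treewidth.

Treewidth 1.
One optimal decomposition is:
Bags: B1 = {1, 5}  B2 = {3, 5}  B3 = {3, 4}  B4 = {0, 4}  B5 = {0, 2}
Tree: B1–B2, B2–B3, B3–B4, B4–B5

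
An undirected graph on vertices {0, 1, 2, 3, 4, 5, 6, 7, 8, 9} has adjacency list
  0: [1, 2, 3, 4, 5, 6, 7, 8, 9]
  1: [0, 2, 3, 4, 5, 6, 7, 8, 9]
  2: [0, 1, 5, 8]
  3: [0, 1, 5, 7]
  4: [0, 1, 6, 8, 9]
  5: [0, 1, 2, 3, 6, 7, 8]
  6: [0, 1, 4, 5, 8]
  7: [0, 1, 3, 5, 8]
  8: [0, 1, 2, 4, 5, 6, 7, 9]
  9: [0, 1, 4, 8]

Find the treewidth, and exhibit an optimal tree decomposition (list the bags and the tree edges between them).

Each bag holds 5 vertices, so the decomposition has width 4, which upper-bounds the treewidth. Conversely, {0, 1, 4, 8, 9} is a clique of size 5, and the vertices of any clique must share a bag in every tree decomposition; so some bag has ≥ 5 vertices and tw(G) ≥ 4. The upper and lower bounds meet at 4, so that is the treewidth.

Treewidth 4.
One such decomposition:
Bags: B1 = {0, 1, 5, 6, 8}  B2 = {0, 1, 2, 5, 8}  B3 = {0, 1, 4, 6, 8}  B4 = {0, 1, 5, 7, 8}  B5 = {0, 1, 3, 5, 7}  B6 = {0, 1, 4, 8, 9}
Tree: B1–B2, B1–B3, B1–B4, B4–B5, B3–B6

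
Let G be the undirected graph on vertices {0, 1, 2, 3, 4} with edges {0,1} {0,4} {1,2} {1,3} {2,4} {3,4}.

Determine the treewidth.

A width-2 tree decomposition is:
Bags: B1 = {0, 1, 4}  B2 = {1, 3, 4}  B3 = {1, 2, 4}
Tree: B1–B2, B2–B3
The largest bag has 3 vertices, giving width 2; this decomposition certifies tw(G) ≤ 2. For the lower bound, G contains the cycle 0–1–3–4–0, so G is not a forest; only forests have treewidth ≤ 1, hence tw(G) ≥ 2. The upper and lower bounds meet at 2, so that is the treewidth.

2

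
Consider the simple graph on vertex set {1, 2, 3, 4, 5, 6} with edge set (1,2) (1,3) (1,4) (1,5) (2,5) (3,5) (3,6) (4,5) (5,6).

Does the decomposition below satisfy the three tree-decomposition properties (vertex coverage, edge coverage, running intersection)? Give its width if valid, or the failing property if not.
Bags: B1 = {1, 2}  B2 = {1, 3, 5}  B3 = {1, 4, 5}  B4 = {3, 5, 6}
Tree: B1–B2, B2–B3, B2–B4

A tree decomposition must satisfy three properties: every vertex lies in some bag; for every edge, both endpoints lie together in some bag; and for every vertex, the bags containing it form a connected subtree. Here edge (5,2) lies in no bag, so the decomposition is invalid.

No — edge (5,2) lies in no bag.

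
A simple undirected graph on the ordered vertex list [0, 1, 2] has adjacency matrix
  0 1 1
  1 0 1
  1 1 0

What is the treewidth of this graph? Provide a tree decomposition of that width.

Treewidth 2.
One such decomposition:
Bags: B1 = {0, 1, 2}
Tree: (single bag)

With just one bag of size 3, the width is 3 − 1 = 2, so tw(G) ≤ 2. For the lower bound, the 3 vertices {0, 1, 2} are pairwise adjacent, and any tree decomposition puts a clique entirely inside one bag — forcing width ≥ 2. Therefore the treewidth is 2.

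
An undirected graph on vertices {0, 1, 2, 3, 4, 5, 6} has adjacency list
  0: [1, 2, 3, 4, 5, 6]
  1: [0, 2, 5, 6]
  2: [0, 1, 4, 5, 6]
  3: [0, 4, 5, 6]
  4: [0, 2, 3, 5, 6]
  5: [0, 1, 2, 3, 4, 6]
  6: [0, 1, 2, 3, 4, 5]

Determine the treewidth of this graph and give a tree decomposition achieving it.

Treewidth 4.
One such decomposition:
Bags: B1 = {0, 1, 2, 5, 6}  B2 = {0, 2, 4, 5, 6}  B3 = {0, 3, 4, 5, 6}
Tree: B1–B2, B2–B3

The largest bag has 5 vertices, giving width 4; this decomposition certifies tw(G) ≤ 4. Conversely, {0, 1, 2, 5, 6} is a clique of size 5, and the vertices of any clique must share a bag in every tree decomposition; so some bag has ≥ 5 vertices and tw(G) ≥ 4. The upper and lower bounds meet at 4, so that is the treewidth.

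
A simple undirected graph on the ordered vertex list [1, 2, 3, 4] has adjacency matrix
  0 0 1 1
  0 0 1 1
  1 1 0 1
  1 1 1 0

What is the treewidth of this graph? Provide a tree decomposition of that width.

The largest bag has 3 vertices, giving width 2; this decomposition certifies tw(G) ≤ 2. On the other hand G contains the 3-clique {1, 3, 4}. A clique must lie in a single bag of any decomposition, so no decomposition can have width below 2. Therefore the treewidth is 2.

Treewidth 2.
Bags: B1 = {2, 3, 4}  B2 = {1, 3, 4}
Tree: B1–B2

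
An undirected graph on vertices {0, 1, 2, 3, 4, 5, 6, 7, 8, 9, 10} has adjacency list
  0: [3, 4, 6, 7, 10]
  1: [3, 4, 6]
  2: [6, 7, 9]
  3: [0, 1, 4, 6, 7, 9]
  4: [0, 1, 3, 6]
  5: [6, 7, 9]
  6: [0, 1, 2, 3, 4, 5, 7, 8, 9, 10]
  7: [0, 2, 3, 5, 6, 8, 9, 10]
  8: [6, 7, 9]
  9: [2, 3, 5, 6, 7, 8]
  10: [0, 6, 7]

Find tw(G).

3

A width-3 tree decomposition is:
Bags: B1 = {5, 6, 7, 9}  B2 = {3, 6, 7, 9}  B3 = {0, 3, 6, 7}  B4 = {0, 3, 4, 6}  B5 = {0, 6, 7, 10}  B6 = {2, 6, 7, 9}  B7 = {1, 3, 4, 6}  B8 = {6, 7, 8, 9}
Tree: B1–B2, B2–B3, B3–B4, B3–B5, B1–B6, B4–B7, B2–B8
Every bag has size at most 4, so the width is 4 − 1 = 3 and tw(G) ≤ 3. Conversely, {1, 3, 4, 6} is a clique of size 4, and the vertices of any clique must share a bag in every tree decomposition; so some bag has ≥ 4 vertices and tw(G) ≥ 3. Combining the bounds, tw(G) = 3.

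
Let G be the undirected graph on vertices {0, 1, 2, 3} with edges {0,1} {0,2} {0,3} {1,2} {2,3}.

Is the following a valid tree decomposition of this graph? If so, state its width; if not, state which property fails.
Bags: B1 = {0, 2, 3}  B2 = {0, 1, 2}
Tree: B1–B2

Checking the three conditions: (i) the bags cover all of {0, 1, 2, 3}; (ii) for each edge, some bag contains both endpoints; (iii) the bags containing any fixed vertex form a subtree. All hold, so the decomposition is valid with width 3 − 1 = 2.

Yes; width 2.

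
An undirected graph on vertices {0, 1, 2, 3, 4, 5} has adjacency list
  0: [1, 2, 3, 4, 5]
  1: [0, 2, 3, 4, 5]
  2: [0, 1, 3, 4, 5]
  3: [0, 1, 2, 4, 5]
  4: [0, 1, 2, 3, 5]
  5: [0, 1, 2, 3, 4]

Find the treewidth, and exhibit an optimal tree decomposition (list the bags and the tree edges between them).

With just one bag of size 6, the width is 6 − 1 = 5, so tw(G) ≤ 5. On the other hand G contains the 6-clique {0, 1, 2, 3, 4, 5}. A clique must lie in a single bag of any decomposition, so no decomposition can have width below 5. Therefore the treewidth is 5.

Treewidth 5.
One such decomposition:
Bags: B1 = {0, 1, 2, 3, 4, 5}
Tree: (single bag)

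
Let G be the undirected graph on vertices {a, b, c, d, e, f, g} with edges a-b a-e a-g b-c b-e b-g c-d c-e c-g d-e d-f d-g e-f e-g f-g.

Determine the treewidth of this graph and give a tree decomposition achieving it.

Every bag has size at most 4, so the width is 4 − 1 = 3 and tw(G) ≤ 3. For the lower bound, the 4 vertices {c, d, e, g} are pairwise adjacent, and any tree decomposition puts a clique entirely inside one bag — forcing width ≥ 3. The upper and lower bounds meet at 3, so that is the treewidth.

Treewidth 3.
One such decomposition:
Bags: B1 = {c, d, e, g}  B2 = {b, c, e, g}  B3 = {a, b, e, g}  B4 = {d, e, f, g}
Tree: B1–B2, B2–B3, B1–B4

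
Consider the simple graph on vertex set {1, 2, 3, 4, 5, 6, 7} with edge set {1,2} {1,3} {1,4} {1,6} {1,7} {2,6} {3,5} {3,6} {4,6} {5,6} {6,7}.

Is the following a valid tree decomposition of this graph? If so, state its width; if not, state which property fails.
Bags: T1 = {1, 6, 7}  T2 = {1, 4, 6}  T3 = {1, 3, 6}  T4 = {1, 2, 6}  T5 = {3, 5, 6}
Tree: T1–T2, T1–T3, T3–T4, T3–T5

Checking the three conditions: (i) the bags cover all of {1, 2, 3, 4, 5, 6, 7}; (ii) for each edge, some bag contains both endpoints; (iii) the bags containing any fixed vertex form a subtree. All hold, so the decomposition is valid with width 3 − 1 = 2.

Yes; width 2.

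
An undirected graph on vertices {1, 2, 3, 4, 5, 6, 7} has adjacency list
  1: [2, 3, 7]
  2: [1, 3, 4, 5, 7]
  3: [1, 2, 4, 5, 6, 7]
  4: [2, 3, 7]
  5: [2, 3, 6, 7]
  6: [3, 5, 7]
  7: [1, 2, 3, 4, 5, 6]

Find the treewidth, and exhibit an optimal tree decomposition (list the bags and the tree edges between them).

Every bag has size at most 4, so the width is 4 − 1 = 3 and tw(G) ≤ 3. On the other hand G contains the 4-clique {1, 2, 3, 7}. A clique must lie in a single bag of any decomposition, so no decomposition can have width below 3. Combining the bounds, tw(G) = 3.

Treewidth 3.
One such decomposition:
Bags: B1 = {2, 3, 5, 7}  B2 = {1, 2, 3, 7}  B3 = {3, 5, 6, 7}  B4 = {2, 3, 4, 7}
Tree: B1–B2, B1–B3, B1–B4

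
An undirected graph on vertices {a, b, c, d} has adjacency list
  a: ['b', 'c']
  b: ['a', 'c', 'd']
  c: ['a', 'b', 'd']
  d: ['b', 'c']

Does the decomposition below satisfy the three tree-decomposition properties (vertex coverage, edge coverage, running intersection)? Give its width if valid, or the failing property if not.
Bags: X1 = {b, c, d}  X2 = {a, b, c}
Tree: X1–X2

Vertex coverage: the bags together contain {a, b, c, d}, the full vertex set. Edge coverage: each edge of G has both endpoints in at least one bag. Running intersection: for every vertex, the bags containing it form a connected subtree. All three properties hold, so this is a valid tree decomposition of width max|bag| − 1 = 2, and hence tw(G) ≤ 2.

Yes; width 2.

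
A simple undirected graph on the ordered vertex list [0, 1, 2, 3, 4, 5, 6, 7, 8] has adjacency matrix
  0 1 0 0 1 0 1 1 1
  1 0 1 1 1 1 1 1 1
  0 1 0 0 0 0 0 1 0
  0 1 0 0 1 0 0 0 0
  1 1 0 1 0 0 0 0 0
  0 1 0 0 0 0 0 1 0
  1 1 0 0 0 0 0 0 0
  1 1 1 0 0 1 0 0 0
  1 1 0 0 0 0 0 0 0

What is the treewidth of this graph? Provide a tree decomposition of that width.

Treewidth 2.
Bags: B1 = {0, 1, 8}  B2 = {0, 1, 7}  B3 = {0, 1, 6}  B4 = {1, 2, 7}  B5 = {1, 5, 7}  B6 = {0, 1, 4}  B7 = {1, 3, 4}
Tree: B1–B2, B2–B3, B2–B4, B4–B5, B1–B6, B6–B7

Every bag has size at most 3, so the width is 3 − 1 = 2 and tw(G) ≤ 2. For the lower bound, the 3 vertices {0, 1, 8} are pairwise adjacent, and any tree decomposition puts a clique entirely inside one bag — forcing width ≥ 2. The upper and lower bounds meet at 2, so that is the treewidth.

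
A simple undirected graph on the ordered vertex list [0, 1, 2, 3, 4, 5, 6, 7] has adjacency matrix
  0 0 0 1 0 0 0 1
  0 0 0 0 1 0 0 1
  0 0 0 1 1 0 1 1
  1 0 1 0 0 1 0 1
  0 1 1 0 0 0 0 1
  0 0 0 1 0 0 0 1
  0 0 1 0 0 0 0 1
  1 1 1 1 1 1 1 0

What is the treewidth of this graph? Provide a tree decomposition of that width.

Each bag holds 3 vertices, so the decomposition has width 2, which upper-bounds the treewidth. Conversely, {0, 3, 7} is a clique of size 3, and the vertices of any clique must share a bag in every tree decomposition; so some bag has ≥ 3 vertices and tw(G) ≥ 2. Combining the bounds, tw(G) = 2.

Treewidth 2.
One such decomposition:
Bags: B1 = {0, 3, 7}  B2 = {2, 3, 7}  B3 = {2, 4, 7}  B4 = {2, 6, 7}  B5 = {1, 4, 7}  B6 = {3, 5, 7}
Tree: B1–B2, B2–B3, B3–B4, B3–B5, B2–B6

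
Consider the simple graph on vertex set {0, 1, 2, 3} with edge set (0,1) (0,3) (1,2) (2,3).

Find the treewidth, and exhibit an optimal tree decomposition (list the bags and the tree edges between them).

Every bag has size at most 3, so the width is 3 − 1 = 2 and tw(G) ≤ 2. Since 1–2–3–0–1 is a cycle in G, G is not acyclic. Forests are exactly the graphs of treewidth ≤ 1, so tw(G) ≥ 2. Hence tw(G) = 2 exactly.

Treewidth 2.
One optimal decomposition is:
Bags: B1 = {1, 2, 3}  B2 = {0, 1, 3}
Tree: B1–B2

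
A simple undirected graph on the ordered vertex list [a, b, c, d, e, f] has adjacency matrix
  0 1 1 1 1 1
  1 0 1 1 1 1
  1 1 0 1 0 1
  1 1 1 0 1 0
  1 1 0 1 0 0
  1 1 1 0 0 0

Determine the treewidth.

A width-3 tree decomposition is:
Bags: B1 = {a, b, c, f}  B2 = {a, b, c, d}  B3 = {a, b, d, e}
Tree: B1–B2, B2–B3
Every bag has size at most 4, so the width is 4 − 1 = 3 and tw(G) ≤ 3. On the other hand G contains the 4-clique {a, b, d, e}. A clique must lie in a single bag of any decomposition, so no decomposition can have width below 3. Therefore the treewidth is 3.

3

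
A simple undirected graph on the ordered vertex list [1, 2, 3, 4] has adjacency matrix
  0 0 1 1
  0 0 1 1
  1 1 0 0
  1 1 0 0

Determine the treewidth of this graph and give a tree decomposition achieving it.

Every bag has size at most 3, so the width is 3 − 1 = 2 and tw(G) ≤ 2. Since 1–4–2–3–1 is a cycle in G, G is not acyclic. Forests are exactly the graphs of treewidth ≤ 1, so tw(G) ≥ 2. Combining the bounds, tw(G) = 2.

Treewidth 2.
One optimal decomposition is:
Bags: B1 = {1, 2, 4}  B2 = {1, 2, 3}
Tree: B1–B2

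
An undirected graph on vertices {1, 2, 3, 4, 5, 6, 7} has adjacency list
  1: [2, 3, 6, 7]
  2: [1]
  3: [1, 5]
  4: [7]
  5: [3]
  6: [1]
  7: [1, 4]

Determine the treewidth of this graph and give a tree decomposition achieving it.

Treewidth 1.
One such decomposition:
Bags: B1 = {1, 7}  B2 = {1, 3}  B3 = {1, 6}  B4 = {3, 5}  B5 = {1, 2}  B6 = {4, 7}
Tree: B1–B2, B2–B3, B2–B4, B3–B5, B1–B6

Each bag holds 2 vertices, so the decomposition has width 1, which upper-bounds the treewidth. G has an edge, so its treewidth is at least 1. Therefore the treewidth is 1.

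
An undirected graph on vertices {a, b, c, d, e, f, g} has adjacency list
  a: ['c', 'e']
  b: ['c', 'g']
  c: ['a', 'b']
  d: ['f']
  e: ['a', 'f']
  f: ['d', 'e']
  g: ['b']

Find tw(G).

1

A width-1 tree decomposition is:
Bags: B1 = {b, g}  B2 = {b, c}  B3 = {a, c}  B4 = {a, e}  B5 = {e, f}  B6 = {d, f}
Tree: B1–B2, B2–B3, B3–B4, B4–B5, B5–B6
Every bag has size at most 2, so the width is 2 − 1 = 1 and tw(G) ≤ 1. G has an edge, so its treewidth is at least 1. The upper and lower bounds meet at 1, so that is the treewidth.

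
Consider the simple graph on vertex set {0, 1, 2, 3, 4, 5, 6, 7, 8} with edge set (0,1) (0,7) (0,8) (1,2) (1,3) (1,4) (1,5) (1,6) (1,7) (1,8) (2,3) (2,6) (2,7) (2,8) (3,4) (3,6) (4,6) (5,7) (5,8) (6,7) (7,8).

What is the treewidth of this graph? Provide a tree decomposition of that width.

Treewidth 3.
Bags: B1 = {1, 2, 7, 8}  B2 = {1, 5, 7, 8}  B3 = {1, 2, 6, 7}  B4 = {1, 2, 3, 6}  B5 = {1, 3, 4, 6}  B6 = {0, 1, 7, 8}
Tree: B1–B2, B1–B3, B3–B4, B4–B5, B2–B6

Each bag holds 4 vertices, so the decomposition has width 3, which upper-bounds the treewidth. On the other hand G contains the 4-clique {1, 2, 3, 6}. A clique must lie in a single bag of any decomposition, so no decomposition can have width below 3. The upper and lower bounds meet at 3, so that is the treewidth.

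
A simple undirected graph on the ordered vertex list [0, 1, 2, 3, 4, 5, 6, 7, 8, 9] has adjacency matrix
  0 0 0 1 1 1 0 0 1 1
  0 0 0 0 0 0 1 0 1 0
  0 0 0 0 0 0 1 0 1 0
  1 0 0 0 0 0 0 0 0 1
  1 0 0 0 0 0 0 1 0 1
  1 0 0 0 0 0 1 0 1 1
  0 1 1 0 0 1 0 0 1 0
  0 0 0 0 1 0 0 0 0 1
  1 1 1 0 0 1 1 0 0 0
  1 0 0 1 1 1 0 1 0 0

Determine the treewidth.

A width-2 tree decomposition is:
Bags: B1 = {0, 5, 8}  B2 = {0, 5, 9}  B3 = {0, 3, 9}  B4 = {5, 6, 8}  B5 = {0, 4, 9}  B6 = {2, 6, 8}  B7 = {1, 6, 8}  B8 = {4, 7, 9}
Tree: B1–B2, B2–B3, B1–B4, B2–B5, B4–B6, B4–B7, B5–B8
The largest bag has 3 vertices, giving width 2; this decomposition certifies tw(G) ≤ 2. On the other hand G contains the 3-clique {0, 5, 8}. A clique must lie in a single bag of any decomposition, so no decomposition can have width below 2. Hence tw(G) = 2 exactly.

2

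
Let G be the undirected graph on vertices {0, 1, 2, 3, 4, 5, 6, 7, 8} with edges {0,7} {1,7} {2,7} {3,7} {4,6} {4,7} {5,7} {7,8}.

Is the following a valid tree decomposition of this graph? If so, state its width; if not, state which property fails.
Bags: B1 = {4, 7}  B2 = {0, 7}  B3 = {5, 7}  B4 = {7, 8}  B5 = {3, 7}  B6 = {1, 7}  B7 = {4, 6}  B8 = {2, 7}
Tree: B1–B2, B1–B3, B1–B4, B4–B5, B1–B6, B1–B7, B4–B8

Every vertex of G appears in some bag (union = {0, 1, 2, 3, 4, 5, 6, 7, 8}); every edge is covered by a bag; and for each vertex v the set of bags containing v is connected in the bag tree. The decomposition is therefore valid. The largest bag has 2 vertices, so the width is 1.

Yes; width 1.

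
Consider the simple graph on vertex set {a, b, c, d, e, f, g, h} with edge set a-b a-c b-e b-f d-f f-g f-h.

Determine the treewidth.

1

A width-1 tree decomposition is:
Bags: B1 = {b, f}  B2 = {b, e}  B3 = {a, b}  B4 = {f, g}  B5 = {a, c}  B6 = {d, f}  B7 = {f, h}
Tree: B1–B2, B2–B3, B1–B4, B3–B5, B4–B6, B4–B7
Every bag has size at most 2, so the width is 2 − 1 = 1 and tw(G) ≤ 1. Any graph with an edge has treewidth ≥ 1, and G has the edge b–f. Therefore the treewidth is 1.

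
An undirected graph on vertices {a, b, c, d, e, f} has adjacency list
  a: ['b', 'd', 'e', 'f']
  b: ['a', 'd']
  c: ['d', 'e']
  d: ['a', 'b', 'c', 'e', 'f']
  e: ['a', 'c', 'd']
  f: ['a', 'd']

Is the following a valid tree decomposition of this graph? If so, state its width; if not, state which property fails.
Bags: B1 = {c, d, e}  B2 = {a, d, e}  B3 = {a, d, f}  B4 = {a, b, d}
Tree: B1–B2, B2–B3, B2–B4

Yes; width 2.

Vertex coverage: the bags together contain {a, b, c, d, e, f}, the full vertex set. Edge coverage: each edge of G has both endpoints in at least one bag. Running intersection: for every vertex, the bags containing it form a connected subtree. All three properties hold, so this is a valid tree decomposition of width max|bag| − 1 = 2, and hence tw(G) ≤ 2.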